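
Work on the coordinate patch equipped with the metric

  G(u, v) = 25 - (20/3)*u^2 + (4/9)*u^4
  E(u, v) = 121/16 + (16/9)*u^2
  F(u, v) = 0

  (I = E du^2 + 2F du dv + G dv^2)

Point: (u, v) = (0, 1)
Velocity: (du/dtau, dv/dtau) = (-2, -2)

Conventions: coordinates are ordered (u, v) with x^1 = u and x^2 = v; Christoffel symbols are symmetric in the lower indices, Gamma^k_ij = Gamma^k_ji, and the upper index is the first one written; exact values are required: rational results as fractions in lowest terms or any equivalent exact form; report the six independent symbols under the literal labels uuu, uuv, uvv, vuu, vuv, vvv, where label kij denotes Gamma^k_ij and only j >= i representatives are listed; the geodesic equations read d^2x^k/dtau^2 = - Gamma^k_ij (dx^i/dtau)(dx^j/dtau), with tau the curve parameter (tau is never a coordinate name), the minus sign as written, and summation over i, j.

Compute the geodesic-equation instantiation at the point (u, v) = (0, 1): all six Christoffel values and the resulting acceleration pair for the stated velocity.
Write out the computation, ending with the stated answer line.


E = 121/16, F = 0, G = 25 at the point
E_u = 0, E_v = 0, F_u = 0, F_v = 0, G_u = 0, G_v = 0
EG - F^2 = 3025/16;  g^inv = (16/3025) * [[25, 0], [0, 121/16]]
first-kind symbols [ij,l] = (1/2)(d_i g_jl + d_j g_il - d_l g_ij): [uu,u] = E_u/2 = 0, [uu,v] = F_u - E_v/2 = 0, [uv,u] = E_v/2 = 0, [uv,v] = G_u/2 = 0, [vv,u] = F_v - G_u/2 = 0, [vv,v] = G_v/2 = 0
Gamma^u_ij = (G*[ij,u] - F*[ij,v])/(EG - F^2), Gamma^v_ij = (E*[ij,v] - F*[ij,u])/(EG - F^2)
Gamma_uuu = 0, Gamma_uuv = 0, Gamma_uvv = 0, Gamma_vuu = 0, Gamma_vuv = 0, Gamma_vvv = 0
d^2u/dtau^2 = -(Gamma_uuu*(-2)^2 + 2*Gamma_uuv*(-2)*(-2) + Gamma_uvv*(-2)^2) = 0
d^2v/dtau^2 = -(Gamma_vuu*(-2)^2 + 2*Gamma_vuv*(-2)*(-2) + Gamma_vvv*(-2)^2) = 0

Answer: Gamma_uuu = 0, Gamma_uuv = 0, Gamma_uvv = 0, Gamma_vuu = 0, Gamma_vuv = 0, Gamma_vvv = 0; accelerations (d^2u/dtau^2, d^2v/dtau^2) = (0, 0)


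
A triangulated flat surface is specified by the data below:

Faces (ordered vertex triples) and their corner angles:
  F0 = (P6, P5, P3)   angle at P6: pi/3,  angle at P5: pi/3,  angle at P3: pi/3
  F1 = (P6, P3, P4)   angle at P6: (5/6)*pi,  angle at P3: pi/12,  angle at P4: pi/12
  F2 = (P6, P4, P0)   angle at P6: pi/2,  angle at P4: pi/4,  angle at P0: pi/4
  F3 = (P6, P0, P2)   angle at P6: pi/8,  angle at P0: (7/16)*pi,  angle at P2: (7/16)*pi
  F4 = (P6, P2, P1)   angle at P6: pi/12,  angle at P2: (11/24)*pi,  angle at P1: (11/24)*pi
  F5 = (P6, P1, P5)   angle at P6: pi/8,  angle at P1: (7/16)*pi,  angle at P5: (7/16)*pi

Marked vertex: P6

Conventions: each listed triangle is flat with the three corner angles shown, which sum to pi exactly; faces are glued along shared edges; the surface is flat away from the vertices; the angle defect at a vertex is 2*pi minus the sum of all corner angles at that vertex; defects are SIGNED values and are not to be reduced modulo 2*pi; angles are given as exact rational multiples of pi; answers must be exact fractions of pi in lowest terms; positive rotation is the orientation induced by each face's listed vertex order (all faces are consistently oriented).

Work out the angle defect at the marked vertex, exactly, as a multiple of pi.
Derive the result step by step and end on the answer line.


Sum of corner angles at P6: 2*pi
defect = 2*pi - 2*pi

Answer: defect(P6) = 0


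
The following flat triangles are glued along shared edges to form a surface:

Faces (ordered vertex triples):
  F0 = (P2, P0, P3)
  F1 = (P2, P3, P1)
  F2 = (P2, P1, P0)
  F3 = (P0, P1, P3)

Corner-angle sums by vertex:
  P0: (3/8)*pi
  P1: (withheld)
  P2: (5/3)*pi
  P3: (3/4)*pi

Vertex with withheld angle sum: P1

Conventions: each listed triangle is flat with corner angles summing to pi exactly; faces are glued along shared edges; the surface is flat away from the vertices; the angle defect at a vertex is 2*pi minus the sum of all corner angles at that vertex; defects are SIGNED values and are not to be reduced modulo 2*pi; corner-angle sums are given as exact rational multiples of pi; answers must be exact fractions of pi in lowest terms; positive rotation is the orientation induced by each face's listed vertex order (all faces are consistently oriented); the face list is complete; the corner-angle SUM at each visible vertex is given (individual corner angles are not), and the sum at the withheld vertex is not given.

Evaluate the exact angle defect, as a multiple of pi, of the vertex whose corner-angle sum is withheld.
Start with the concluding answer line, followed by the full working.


Answer: defect(P1) = (19/24)*pi

V = 4, E = 6, F = 4; chi = V - E + F = 2
Gauss-Bonnet: total defect = 2*pi*chi = 4*pi; visible defects sum to (77/24)*pi


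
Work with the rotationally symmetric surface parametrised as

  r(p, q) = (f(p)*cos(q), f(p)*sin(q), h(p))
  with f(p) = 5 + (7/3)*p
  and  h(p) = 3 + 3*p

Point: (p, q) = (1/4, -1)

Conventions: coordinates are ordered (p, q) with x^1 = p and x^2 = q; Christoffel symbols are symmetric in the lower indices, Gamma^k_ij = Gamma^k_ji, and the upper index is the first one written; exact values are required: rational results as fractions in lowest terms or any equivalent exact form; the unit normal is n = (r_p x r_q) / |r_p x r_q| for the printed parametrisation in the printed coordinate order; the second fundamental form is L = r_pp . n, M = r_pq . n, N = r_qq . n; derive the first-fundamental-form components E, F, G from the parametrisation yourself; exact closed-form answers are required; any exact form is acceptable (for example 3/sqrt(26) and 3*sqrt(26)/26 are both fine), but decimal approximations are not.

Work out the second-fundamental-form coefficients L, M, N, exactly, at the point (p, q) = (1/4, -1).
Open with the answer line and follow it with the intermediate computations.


Answer: L = 0, M = 0, N = 201*sqrt(130)/520

f = 67/12, f' = 7/3, f'' = 0, h' = 3, h'' = 0
E = 130/9, F = 0, G = 4489/144; answer radicand W^2 = 130/9
unnormalised second-form numerators: l = 0, m = 0, n = 67/4; L = l/sqrt(130/9), and similarly M = m/sqrt(W^2), N = n/sqrt(W^2)


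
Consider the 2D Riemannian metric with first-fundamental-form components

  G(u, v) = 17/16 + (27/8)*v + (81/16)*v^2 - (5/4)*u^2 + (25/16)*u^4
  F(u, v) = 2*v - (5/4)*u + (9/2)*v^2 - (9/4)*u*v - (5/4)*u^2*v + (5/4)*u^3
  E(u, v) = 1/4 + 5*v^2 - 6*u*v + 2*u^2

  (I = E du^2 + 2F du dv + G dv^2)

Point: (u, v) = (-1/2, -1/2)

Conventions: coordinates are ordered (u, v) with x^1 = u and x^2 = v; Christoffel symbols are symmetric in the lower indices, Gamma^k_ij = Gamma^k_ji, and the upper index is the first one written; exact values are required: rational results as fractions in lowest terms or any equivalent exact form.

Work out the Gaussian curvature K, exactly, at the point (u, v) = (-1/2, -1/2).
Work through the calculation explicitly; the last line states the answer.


E = 1/2, F = 3/16, G = 109/256, EG - F^2 = 91/512 at the point
E_u = 1, E_v = -2, F_u = 3/16, F_v = -27/16, G_u = 15/32, G_v = -27/16
E_vv = 10, F_uv = -1, G_uu = 35/16
Brioschi: K = (det M1 - det M2) / (EG - F^2)^2 with the standard first/second-derivative matrices M1, M2.
M1 = [[-E_vv/2 + F_uv - G_uu/2, E_u/2, F_u - E_v/2], [F_v - G_u/2, E, F], [G_v/2, F, G]] = [[-227/32, 1/2, 19/16], [-123/64, 1/2, 3/16], [-27/32, 3/16, 109/256]]; det M1 = -28105/32768
M2 = [[0, E_v/2, G_u/2], [E_v/2, E, F], [G_u/2, F, G]] = [[0, -1, 15/64], [-1, 1/2, 3/16], [15/64, 3/16, 109/256]]; det M2 = -4433/8192
det M1 - det M2 = -10373/32768; K = -10373/32768 / (91/512)^2 = -82984/8281

Answer: K = -82984/8281


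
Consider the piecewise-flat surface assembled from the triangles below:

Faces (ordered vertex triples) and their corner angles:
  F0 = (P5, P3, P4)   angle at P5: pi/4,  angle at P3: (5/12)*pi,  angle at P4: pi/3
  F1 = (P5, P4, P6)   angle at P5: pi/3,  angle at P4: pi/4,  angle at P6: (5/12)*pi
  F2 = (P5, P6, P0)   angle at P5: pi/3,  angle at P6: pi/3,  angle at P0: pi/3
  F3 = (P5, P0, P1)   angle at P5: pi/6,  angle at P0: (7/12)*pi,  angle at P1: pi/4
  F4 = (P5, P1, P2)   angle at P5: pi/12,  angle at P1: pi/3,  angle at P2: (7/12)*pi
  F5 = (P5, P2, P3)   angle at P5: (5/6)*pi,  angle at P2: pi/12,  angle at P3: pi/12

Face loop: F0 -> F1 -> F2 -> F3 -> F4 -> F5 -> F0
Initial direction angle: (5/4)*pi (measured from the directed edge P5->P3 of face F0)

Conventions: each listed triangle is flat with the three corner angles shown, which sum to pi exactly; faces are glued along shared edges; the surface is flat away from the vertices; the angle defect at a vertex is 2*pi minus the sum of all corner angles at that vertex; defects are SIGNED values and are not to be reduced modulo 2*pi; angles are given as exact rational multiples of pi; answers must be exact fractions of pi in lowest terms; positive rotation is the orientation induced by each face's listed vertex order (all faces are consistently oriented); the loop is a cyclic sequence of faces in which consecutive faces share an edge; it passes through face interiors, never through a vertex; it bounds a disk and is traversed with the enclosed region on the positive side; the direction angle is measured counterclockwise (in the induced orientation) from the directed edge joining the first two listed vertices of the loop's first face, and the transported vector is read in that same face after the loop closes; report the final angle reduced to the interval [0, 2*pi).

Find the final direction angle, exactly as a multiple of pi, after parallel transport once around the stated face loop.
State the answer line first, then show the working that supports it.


Answer: final direction angle = (5/4)*pi

enclosed vertex P5: corner angles sum to 2*pi, defect = 2*pi - 2*pi = 0
adding the enclosed defects to the starting angle (mod 2*pi, induced orientation) gives the holonomy
final angle = (5/4)*pi + 0 = (5/4)*pi (mod 2*pi)


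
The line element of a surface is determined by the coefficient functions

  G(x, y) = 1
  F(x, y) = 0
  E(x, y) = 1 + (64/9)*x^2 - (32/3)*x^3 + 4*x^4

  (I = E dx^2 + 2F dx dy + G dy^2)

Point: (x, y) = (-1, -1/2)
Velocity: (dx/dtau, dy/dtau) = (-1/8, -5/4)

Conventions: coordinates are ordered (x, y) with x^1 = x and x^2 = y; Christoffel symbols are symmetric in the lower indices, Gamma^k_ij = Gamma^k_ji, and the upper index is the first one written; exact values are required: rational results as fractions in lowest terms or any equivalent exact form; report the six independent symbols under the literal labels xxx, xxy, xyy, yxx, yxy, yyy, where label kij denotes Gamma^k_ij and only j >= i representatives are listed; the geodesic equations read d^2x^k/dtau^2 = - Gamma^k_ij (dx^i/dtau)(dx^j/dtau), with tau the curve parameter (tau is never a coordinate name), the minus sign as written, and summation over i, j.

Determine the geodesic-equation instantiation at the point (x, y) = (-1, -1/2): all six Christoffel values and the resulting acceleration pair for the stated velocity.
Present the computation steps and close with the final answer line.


E = 205/9, F = 0, G = 1 at the point
E_x = -560/9, E_y = 0, F_x = 0, F_y = 0, G_x = 0, G_y = 0
EG - F^2 = 205/9;  g^inv = (9/205) * [[1, 0], [0, 205/9]]
first-kind symbols [ij,l] = (1/2)(d_i g_jl + d_j g_il - d_l g_ij): [xx,x] = E_x/2 = -280/9, [xx,y] = F_x - E_y/2 = 0, [xy,x] = E_y/2 = 0, [xy,y] = G_x/2 = 0, [yy,x] = F_y - G_x/2 = 0, [yy,y] = G_y/2 = 0
Gamma^x_ij = (G*[ij,x] - F*[ij,y])/(EG - F^2), Gamma^y_ij = (E*[ij,y] - F*[ij,x])/(EG - F^2)
Gamma_xxx = -56/41, Gamma_xxy = 0, Gamma_xyy = 0, Gamma_yxx = 0, Gamma_yxy = 0, Gamma_yyy = 0
d^2x/dtau^2 = -(Gamma_xxx*(-1/8)^2 + 2*Gamma_xxy*(-1/8)*(-5/4) + Gamma_xyy*(-5/4)^2) = 7/328
d^2y/dtau^2 = -(Gamma_yxx*(-1/8)^2 + 2*Gamma_yxy*(-1/8)*(-5/4) + Gamma_yyy*(-5/4)^2) = 0

Answer: Gamma_xxx = -56/41, Gamma_xxy = 0, Gamma_xyy = 0, Gamma_yxx = 0, Gamma_yxy = 0, Gamma_yyy = 0; accelerations (d^2x/dtau^2, d^2y/dtau^2) = (7/328, 0)


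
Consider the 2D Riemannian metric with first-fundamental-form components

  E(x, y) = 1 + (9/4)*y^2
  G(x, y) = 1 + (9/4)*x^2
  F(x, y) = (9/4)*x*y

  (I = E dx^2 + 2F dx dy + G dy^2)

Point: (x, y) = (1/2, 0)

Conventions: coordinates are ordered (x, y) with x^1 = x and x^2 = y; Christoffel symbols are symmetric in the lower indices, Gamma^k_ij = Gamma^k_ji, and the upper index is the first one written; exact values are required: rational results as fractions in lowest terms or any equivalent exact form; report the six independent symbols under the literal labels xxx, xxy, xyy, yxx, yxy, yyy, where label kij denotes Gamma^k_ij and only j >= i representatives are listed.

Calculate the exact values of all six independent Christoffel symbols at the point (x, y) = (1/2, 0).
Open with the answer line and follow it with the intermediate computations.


Answer: Gamma_xxx = 0, Gamma_xxy = 0, Gamma_xyy = 0, Gamma_yxx = 0, Gamma_yxy = 18/25, Gamma_yyy = 0

E = 1, F = 0, G = 25/16 at the point
E_x = 0, E_y = 0, F_x = 0, F_y = 9/8, G_x = 9/4, G_y = 0
EG - F^2 = 25/16;  g^inv = (16/25) * [[25/16, 0], [0, 1]]
first-kind symbols [ij,l] = (1/2)(d_i g_jl + d_j g_il - d_l g_ij): [xx,x] = E_x/2 = 0, [xx,y] = F_x - E_y/2 = 0, [xy,x] = E_y/2 = 0, [xy,y] = G_x/2 = 9/8, [yy,x] = F_y - G_x/2 = 0, [yy,y] = G_y/2 = 0
Gamma^x_ij = (G*[ij,x] - F*[ij,y])/(EG - F^2), Gamma^y_ij = (E*[ij,y] - F*[ij,x])/(EG - F^2)


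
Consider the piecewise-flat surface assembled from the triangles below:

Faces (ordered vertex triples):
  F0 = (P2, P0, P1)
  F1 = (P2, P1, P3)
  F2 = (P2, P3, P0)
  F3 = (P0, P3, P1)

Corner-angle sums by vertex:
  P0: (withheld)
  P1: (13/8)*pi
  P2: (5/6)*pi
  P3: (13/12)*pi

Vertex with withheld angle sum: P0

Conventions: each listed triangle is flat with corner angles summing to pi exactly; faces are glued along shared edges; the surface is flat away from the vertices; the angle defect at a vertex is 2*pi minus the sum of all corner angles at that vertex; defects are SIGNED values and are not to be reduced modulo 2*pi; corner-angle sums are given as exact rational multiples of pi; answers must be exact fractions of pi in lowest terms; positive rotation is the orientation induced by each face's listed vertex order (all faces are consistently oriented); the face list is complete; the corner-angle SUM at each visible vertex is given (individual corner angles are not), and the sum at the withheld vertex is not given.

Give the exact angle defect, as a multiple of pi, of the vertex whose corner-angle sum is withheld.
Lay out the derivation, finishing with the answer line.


V = 4, E = 6, F = 4; chi = V - E + F = 2
Gauss-Bonnet: total defect = 2*pi*chi = 4*pi; visible defects sum to (59/24)*pi

Answer: defect(P0) = (37/24)*pi


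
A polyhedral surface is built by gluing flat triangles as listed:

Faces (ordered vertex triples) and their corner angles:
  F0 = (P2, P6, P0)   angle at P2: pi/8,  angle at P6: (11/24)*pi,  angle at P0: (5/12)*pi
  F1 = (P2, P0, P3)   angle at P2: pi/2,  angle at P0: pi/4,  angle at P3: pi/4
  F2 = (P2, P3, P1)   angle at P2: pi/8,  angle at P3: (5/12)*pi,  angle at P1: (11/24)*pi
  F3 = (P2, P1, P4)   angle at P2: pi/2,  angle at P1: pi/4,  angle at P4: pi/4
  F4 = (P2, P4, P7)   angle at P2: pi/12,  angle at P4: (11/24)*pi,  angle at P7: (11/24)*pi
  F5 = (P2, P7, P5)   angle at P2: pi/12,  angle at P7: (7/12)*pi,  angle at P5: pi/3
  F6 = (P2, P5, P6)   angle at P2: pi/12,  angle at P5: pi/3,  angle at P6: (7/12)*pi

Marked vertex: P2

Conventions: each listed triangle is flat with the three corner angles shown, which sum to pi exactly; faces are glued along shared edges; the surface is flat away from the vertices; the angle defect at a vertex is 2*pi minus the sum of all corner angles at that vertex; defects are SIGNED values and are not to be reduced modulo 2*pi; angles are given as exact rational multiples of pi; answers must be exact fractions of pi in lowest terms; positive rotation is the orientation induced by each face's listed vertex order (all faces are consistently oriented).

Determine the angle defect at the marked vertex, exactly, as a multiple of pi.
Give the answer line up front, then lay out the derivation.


Answer: defect(P2) = pi/2

Sum of corner angles at P2: (3/2)*pi
defect = 2*pi - (3/2)*pi


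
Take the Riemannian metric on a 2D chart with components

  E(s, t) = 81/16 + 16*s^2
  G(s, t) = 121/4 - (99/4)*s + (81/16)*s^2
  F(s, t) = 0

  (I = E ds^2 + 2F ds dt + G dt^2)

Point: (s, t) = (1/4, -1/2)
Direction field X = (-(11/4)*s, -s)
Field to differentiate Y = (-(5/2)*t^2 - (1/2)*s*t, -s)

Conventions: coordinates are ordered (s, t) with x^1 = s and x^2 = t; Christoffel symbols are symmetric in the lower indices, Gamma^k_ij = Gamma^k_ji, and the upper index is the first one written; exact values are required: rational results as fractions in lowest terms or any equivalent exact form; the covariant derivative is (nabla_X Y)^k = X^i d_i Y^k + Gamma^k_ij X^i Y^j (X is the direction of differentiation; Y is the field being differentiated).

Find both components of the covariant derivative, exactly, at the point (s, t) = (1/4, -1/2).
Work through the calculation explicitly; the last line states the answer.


E = 97/16, F = 0, G = 6241/256 at the point
E_s = 8, E_t = 0, F_s = 0, F_t = 0, G_s = -711/32, G_t = 0
EG - F^2 = 605377/4096;  g^inv = (4096/605377) * [[6241/256, 0], [0, 97/16]]
first-kind symbols [ij,l] = (1/2)(d_i g_jl + d_j g_il - d_l g_ij): [ss,s] = E_s/2 = 4, [ss,t] = F_s - E_t/2 = 0, [st,s] = E_t/2 = 0, [st,t] = G_s/2 = -711/64, [tt,s] = F_t - G_s/2 = 711/64, [tt,t] = G_t/2 = 0
Gamma^s_ij = (G*[ij,s] - F*[ij,t])/(EG - F^2), Gamma^t_ij = (E*[ij,t] - F*[ij,s])/(EG - F^2)
Gamma_sss = 64/97, Gamma_sst = 0, Gamma_stt = 711/388, Gamma_tss = 0, Gamma_tst = -36/79, Gamma_ttt = 0
X = (-11/16, -1/4), Y = (-9/16, -1/4) at the point

Answer: (nabla_X Y)^s = -1229/3104, (nabla_X Y)^t = 689/1264


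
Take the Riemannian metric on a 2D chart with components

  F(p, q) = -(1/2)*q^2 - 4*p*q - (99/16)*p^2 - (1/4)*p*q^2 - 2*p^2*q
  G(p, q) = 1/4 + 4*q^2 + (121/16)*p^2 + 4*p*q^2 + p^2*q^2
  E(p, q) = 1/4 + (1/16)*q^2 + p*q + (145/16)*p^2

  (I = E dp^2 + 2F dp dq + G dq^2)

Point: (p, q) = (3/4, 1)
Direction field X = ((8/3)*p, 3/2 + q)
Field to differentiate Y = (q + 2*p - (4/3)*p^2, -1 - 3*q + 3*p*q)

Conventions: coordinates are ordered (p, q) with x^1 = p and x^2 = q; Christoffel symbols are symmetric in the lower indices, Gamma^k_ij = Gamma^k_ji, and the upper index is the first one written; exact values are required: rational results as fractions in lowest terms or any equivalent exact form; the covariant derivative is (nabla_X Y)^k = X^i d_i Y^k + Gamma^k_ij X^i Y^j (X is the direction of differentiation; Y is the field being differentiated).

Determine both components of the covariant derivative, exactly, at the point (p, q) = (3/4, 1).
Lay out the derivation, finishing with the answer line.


E = 1577/256, F = -2123/256, G = 3089/256 at the point
E_p = 467/32, E_q = 7/8, F_p = -529/32, F_q = -11/2, G_p = 539/32, G_q = 121/8
EG - F^2 = 5691/1024;  g^inv = (1024/5691) * [[3089/256, 2123/256], [2123/256, 1577/256]]
first-kind symbols [ij,l] = (1/2)(d_i g_jl + d_j g_il - d_l g_ij): [pp,p] = E_p/2 = 467/64, [pp,q] = F_p - E_q/2 = -543/32, [pq,p] = E_q/2 = 7/16, [pq,q] = G_p/2 = 539/64, [qq,p] = F_q - G_p/2 = -891/64, [qq,q] = G_q/2 = 121/16
Gamma^p_ij = (G*[ij,p] - F*[ij,q])/(EG - F^2), Gamma^q_ij = (E*[ij,q] - F*[ij,p])/(EG - F^2)
Gamma_ppp = -863015/91056, Gamma_ppq = 58609/4336, Gamma_pqq = -1724767/91056, Gamma_qpp = -721181/91056, Gamma_qpq = 43307/4336, Gamma_qqq = -1128325/91056
X = (2, 5/2), Y = (7/4, -7/4) at the point

Answer: (nabla_X Y)^p = 555227/8672, (nabla_X Y)^q = 341301/8672


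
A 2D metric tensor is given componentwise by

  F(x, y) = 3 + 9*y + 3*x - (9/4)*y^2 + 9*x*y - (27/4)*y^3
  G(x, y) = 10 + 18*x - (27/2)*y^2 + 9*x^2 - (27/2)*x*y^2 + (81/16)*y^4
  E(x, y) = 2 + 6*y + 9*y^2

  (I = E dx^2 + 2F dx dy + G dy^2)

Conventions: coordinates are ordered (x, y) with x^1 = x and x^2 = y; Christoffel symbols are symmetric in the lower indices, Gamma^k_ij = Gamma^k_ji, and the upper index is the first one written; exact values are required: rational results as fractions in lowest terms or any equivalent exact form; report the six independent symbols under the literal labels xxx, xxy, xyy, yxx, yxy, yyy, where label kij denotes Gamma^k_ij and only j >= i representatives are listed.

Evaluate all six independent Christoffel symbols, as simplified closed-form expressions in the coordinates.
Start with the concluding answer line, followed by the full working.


Answer: Gamma_xxx = 0, Gamma_xxy = (144*y + 48)/(144*x^2 - 216*x*y^2 + 288*x + 81*y^4 - 72*y^2 + 96*y + 176), Gamma_xyy = (-216*y^2 - 72*y)/(144*x^2 - 216*x*y^2 + 288*x + 81*y^4 - 72*y^2 + 96*y + 176), Gamma_yxx = 0, Gamma_yxy = (144*x - 108*y^2 + 144)/(144*x^2 - 216*x*y^2 + 288*x + 81*y^4 - 72*y^2 + 96*y + 176), Gamma_yyy = (-216*x*y + 162*y^3 - 216*y)/(144*x^2 - 216*x*y^2 + 288*x + 81*y^4 - 72*y^2 + 96*y + 176)

E = 2 + 6*y + 9*y^2; F = 3 + 9*y + 3*x - (9/4)*y^2 + 9*x*y - (27/4)*y^3; G = 10 + 18*x - (27/2)*y^2 + 9*x^2 - (27/2)*x*y^2 + (81/16)*y^4
Gamma^k_ij = (1/2) g^{kl} (d_i g_jl + d_j g_il - d_l g_ij), with g^inv = (1/(EG-F^2)) [[G, -F], [-F, E]]
first partials: E_x = 0, E_y = 6 + 18*y, F_x = 3 + 9*y, F_y = 9 - (9/2)*y + 9*x - (81/4)*y^2, G_x = 18 + 18*x - (27/2)*y^2, G_y = -27*y - 27*x*y + (81/4)*y^3
D = EG - F^2 = 11 + 6*y + 18*x - (9/2)*y^2 + 9*x^2 - (27/2)*x*y^2 + (81/16)*y^4
expanded: Gamma^x_xx = (G E_x - 2F F_x + F E_y)/(2D), Gamma^x_xy = (G E_y - F G_x)/(2D), Gamma^x_yy = (2G F_y - G G_x - F G_y)/(2D), Gamma^y_xx = (2E F_x - E E_y - F E_x)/(2D), Gamma^y_xy = (E G_x - F E_y)/(2D), Gamma^y_yy = (E G_y - 2F F_y + F G_x)/(2D); substitute and cancel common factors


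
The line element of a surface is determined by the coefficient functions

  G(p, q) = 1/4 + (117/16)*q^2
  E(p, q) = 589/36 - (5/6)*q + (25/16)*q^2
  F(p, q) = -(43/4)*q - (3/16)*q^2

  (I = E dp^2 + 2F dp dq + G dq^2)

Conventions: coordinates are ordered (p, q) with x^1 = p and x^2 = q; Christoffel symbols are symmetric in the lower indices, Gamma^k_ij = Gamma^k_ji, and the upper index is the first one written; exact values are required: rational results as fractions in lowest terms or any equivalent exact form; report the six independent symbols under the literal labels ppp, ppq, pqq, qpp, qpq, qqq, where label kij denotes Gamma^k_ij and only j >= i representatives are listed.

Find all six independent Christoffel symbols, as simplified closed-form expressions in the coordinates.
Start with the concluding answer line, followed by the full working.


Answer: Gamma_ppp = (-675*q^3 - 38520*q^2 + 10320*q)/(26244*q^4 - 23328*q^3 + 10296*q^2 - 480*q + 9424), Gamma_ppq = (26325*q^3 - 7020*q^2 + 900*q - 240)/(26244*q^4 - 23328*q^3 + 10296*q^2 - 480*q + 9424), Gamma_pqq = (-3159*q^3 - 216*q - 6192)/(26244*q^4 - 23328*q^3 + 10296*q^2 - 480*q + 9424), Gamma_qpp = (-16875*q^3 + 13500*q^2 - 179100*q + 47120)/(78732*q^4 - 69984*q^3 + 30888*q^2 - 1440*q + 28272), Gamma_qpq = (675*q^3 + 38520*q^2 - 10320*q)/(26244*q^4 - 23328*q^3 + 10296*q^2 - 480*q + 9424), Gamma_qqq = (26163*q^3 - 27972*q^2 + 9396*q)/(26244*q^4 - 23328*q^3 + 10296*q^2 - 480*q + 9424)

E = 589/36 - (5/6)*q + (25/16)*q^2; F = -(43/4)*q - (3/16)*q^2; G = 1/4 + (117/16)*q^2
Gamma^k_ij = (1/2) g^{kl} (d_i g_jl + d_j g_il - d_l g_ij), with g^inv = (1/(EG-F^2)) [[G, -F], [-F, E]]
first partials: E_p = 0, E_q = -5/6 + (25/8)*q, F_p = 0, F_q = -43/4 - (3/8)*q, G_p = 0, G_q = (117/8)*q
D = EG - F^2 = 589/144 - (5/24)*q + (143/32)*q^2 - (81/8)*q^3 + (729/64)*q^4
expanded: Gamma^p_pp = (G E_p - 2F F_p + F E_q)/(2D), Gamma^p_pq = (G E_q - F G_p)/(2D), Gamma^p_qq = (2G F_q - G G_p - F G_q)/(2D), Gamma^q_pp = (2E F_p - E E_q - F E_p)/(2D), Gamma^q_pq = (E G_p - F E_q)/(2D), Gamma^q_qq = (E G_q - 2F F_q + F G_p)/(2D); substitute and cancel common factors


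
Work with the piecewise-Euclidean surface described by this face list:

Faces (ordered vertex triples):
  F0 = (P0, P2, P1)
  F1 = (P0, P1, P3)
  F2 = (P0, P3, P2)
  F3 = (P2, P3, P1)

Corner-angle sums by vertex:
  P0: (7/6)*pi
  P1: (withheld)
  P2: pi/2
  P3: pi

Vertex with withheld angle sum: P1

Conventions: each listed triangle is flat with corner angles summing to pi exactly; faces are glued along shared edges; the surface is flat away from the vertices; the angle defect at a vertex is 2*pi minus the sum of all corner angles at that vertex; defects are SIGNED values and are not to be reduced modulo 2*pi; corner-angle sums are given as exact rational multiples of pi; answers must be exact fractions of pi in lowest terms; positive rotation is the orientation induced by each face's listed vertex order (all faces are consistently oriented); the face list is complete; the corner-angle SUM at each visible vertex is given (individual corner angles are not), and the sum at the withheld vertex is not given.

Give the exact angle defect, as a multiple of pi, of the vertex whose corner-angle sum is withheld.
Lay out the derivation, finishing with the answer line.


V = 4, E = 6, F = 4; chi = V - E + F = 2
Gauss-Bonnet: total defect = 2*pi*chi = 4*pi; visible defects sum to (10/3)*pi

Answer: defect(P1) = (2/3)*pi


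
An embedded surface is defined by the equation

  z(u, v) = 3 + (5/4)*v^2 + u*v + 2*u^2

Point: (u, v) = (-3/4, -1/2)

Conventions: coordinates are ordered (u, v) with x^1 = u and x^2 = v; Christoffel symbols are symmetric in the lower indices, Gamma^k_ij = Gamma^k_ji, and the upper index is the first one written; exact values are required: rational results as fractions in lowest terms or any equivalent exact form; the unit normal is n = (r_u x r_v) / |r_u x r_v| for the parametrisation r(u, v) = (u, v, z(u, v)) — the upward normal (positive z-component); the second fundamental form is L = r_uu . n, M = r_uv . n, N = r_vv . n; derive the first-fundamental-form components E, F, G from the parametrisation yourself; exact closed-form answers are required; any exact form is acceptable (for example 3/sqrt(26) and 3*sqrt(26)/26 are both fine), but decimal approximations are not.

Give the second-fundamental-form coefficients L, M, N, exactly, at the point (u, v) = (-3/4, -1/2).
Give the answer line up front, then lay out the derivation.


Answer: L = 8*sqrt(69)/69, M = 2*sqrt(69)/69, N = 5*sqrt(69)/69

z_u = -7/2, z_v = -2, z_uu = 4, z_uv = 1, z_vv = 5/2
E = 53/4, F = 7, G = 5; answer radicand W^2 = 69/4
unnormalised second-form numerators: l = 4, m = 1, n = 5/2; L = l/sqrt(69/4), and similarly M = m/sqrt(W^2), N = n/sqrt(W^2)


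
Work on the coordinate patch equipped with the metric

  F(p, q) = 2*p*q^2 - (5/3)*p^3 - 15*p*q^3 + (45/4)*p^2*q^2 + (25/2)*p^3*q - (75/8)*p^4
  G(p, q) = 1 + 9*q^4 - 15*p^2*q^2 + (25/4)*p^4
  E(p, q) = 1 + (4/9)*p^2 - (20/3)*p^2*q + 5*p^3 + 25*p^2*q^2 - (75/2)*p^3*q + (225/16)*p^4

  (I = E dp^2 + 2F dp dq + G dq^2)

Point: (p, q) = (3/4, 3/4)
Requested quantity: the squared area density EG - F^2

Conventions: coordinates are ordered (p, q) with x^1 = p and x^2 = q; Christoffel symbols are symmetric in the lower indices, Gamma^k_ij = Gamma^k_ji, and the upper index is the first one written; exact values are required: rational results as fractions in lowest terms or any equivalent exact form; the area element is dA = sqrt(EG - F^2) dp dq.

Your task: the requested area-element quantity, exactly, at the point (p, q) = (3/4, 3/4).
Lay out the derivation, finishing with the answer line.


E = 4265/4096, F = -117/2048, G = 1105/1024; EG - F^2 = 4589/4096

Answer: EG - F^2 = 4589/4096


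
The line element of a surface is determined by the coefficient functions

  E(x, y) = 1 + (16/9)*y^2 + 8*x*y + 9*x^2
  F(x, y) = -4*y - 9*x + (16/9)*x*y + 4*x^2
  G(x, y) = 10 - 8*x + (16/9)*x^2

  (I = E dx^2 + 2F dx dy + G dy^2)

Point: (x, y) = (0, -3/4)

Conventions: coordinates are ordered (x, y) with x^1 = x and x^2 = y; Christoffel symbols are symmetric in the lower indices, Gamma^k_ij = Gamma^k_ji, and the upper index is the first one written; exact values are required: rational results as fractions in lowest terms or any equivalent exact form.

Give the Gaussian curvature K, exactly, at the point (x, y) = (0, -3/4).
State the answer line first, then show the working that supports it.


Answer: K = -16/1089

E = 2, F = 3, G = 10, EG - F^2 = 11 at the point
E_x = -6, E_y = -8/3, F_x = -31/3, F_y = -4, G_x = -8, G_y = 0
E_yy = 32/9, F_xy = 16/9, G_xx = 32/9
K follows from Brioschi's formula, (det M1 - det M2)/(EG - F^2)^2.
M1 = [[-E_yy/2 + F_xy - G_xx/2, E_x/2, F_x - E_y/2], [F_y - G_x/2, E, F], [G_y/2, F, G]] = [[-16/9, -3, -9], [0, 2, 3], [0, 3, 10]]; det M1 = -176/9
M2 = [[0, E_y/2, G_x/2], [E_y/2, E, F], [G_x/2, F, G]] = [[0, -4/3, -4], [-4/3, 2, 3], [-4, 3, 10]]; det M2 = -160/9
det M1 - det M2 = -16/9; K = -16/9 / (11)^2 = -16/1089


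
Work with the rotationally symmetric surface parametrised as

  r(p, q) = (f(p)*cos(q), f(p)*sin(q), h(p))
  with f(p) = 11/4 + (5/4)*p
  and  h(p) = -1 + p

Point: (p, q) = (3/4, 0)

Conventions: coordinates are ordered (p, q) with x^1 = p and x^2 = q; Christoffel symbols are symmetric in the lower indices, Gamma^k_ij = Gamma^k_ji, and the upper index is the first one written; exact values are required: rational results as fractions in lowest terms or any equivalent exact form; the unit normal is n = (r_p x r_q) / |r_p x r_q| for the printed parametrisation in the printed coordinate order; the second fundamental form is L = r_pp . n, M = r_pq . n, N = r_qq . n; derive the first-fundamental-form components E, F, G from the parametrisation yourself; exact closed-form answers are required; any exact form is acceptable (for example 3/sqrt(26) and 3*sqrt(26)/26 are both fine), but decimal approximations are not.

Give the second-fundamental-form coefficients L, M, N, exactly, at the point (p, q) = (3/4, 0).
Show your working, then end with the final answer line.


f = 59/16, f' = 5/4, f'' = 0, h' = 1, h'' = 0
E = 41/16, F = 0, G = 3481/256; answer radicand W^2 = 41/16
unnormalised second-form numerators: l = 0, m = 0, n = 59/16; L = l/sqrt(41/16), and similarly M = m/sqrt(W^2), N = n/sqrt(W^2)

Answer: L = 0, M = 0, N = 59*sqrt(41)/164


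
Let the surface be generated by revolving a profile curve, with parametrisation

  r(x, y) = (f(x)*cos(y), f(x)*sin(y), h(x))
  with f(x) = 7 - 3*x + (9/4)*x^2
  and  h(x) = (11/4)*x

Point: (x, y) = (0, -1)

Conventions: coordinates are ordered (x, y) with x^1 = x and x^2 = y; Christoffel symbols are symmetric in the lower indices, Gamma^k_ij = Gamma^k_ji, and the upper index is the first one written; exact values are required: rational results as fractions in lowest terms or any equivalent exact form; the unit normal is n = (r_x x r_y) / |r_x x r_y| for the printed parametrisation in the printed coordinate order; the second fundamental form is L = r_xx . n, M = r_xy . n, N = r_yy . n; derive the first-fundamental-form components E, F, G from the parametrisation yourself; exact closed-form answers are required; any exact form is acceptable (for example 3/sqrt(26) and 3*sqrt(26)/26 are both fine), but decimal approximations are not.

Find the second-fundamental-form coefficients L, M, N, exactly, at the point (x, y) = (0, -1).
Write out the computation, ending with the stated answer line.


f = 7, f' = -3, f'' = 9/2, h' = 11/4, h'' = 0
E = 265/16, F = 0, G = 49; answer radicand W^2 = 265/16
unnormalised second-form numerators: l = -99/8, m = 0, n = 77/4; L = l/sqrt(265/16), and similarly M = m/sqrt(W^2), N = n/sqrt(W^2)

Answer: L = -99*sqrt(265)/530, M = 0, N = 77*sqrt(265)/265


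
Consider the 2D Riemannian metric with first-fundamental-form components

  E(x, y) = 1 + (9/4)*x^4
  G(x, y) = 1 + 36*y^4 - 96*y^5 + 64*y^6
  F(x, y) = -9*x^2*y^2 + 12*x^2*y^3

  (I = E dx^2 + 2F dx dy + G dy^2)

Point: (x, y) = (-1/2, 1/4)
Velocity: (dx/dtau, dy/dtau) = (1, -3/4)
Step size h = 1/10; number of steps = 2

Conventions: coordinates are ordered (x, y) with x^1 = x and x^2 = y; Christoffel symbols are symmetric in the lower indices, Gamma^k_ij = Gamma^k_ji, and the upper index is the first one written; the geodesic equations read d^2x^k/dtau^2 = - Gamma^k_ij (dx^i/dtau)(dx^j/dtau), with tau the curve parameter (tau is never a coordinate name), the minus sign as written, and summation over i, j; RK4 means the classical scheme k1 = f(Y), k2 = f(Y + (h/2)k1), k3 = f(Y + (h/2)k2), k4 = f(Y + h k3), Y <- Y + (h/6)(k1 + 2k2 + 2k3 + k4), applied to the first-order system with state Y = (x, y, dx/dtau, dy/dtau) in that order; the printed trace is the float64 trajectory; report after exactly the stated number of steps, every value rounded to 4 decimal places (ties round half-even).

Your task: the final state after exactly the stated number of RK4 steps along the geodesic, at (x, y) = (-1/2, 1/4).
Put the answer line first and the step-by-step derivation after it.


Answer: x = -0.2887, y = 0.0929, dx/dtau = 1.0950, dy/dtau = -0.8061

f(Y) = (dx/dtau, dy/dtau, -Gamma^x_ij Y'^i Y'^j, -Gamma^y_ij Y'^i Y'^j) with the Gammas evaluated at the stage position; h = 0.100000; intermediate values shown to 6 dp
step 0: x = -0.5000, y = 0.2500, dx/dtau = 1.0000, dy/dtau = -0.7500
step 1:
  k1: at (x, y) = (-0.500000, 0.250000), (dx/dtau, dy/dtau) = (1.000000, -0.750000); Gamma_xxx = -0.467532, Gamma_xxy = 0.000000, Gamma_xyy = -0.467532, Gamma_yxx = 0.311688, Gamma_yxy = 0.000000, Gamma_yyy = 0.311688; k1 = (1.000000, -0.750000, 0.730519, -0.487013)
  k2: at (x, y) = (-0.450000, 0.212500), (dx/dtau, dy/dtau) = (1.036526, -0.774351); Gamma_xxx = -0.362898, Gamma_xxy = 0.000000, Gamma_xyy = -0.394147, Gamma_yxx = 0.231982, Gamma_yxy = 0.000000, Gamma_yyy = 0.251958; k2 = (1.036526, -0.774351, 0.626231, -0.400317)
  k3: at (x, y) = (-0.448174, 0.211282), (dx/dtau, dy/dtau) = (1.031312, -0.770016); Gamma_xxx = -0.359190, Gamma_xxy = 0.000000, Gamma_xyy = -0.391115, Gamma_yxx = 0.229360, Gamma_yxy = 0.000000, Gamma_yyy = 0.249746; k3 = (1.031312, -0.770016, 0.613937, -0.392029)
  k4: at (x, y) = (-0.396869, 0.172998), (dx/dtau, dy/dtau) = (1.061394, -0.789203); Gamma_xxx = -0.261688, Gamma_xxy = 0.000000, Gamma_xyy = -0.298414, Gamma_yxx = 0.153021, Gamma_yxy = 0.000000, Gamma_yyy = 0.174496; k4 = (1.061394, -0.789203, 0.480671, -0.281070)
  Y <- Y + (h/6)(k1 + 2k2 + 2k3 + k4): x = -0.3967, y = 0.1729, dx/dtau = 1.0615, dy/dtau = -0.7892
step 2:
  k1: at (x, y) = (-0.396716, 0.172868), (dx/dtau, dy/dtau) = (1.061525, -0.789213); Gamma_xxx = -0.261418, Gamma_xxy = 0.000000, Gamma_xyy = -0.298115, Gamma_yxx = 0.152784, Gamma_yxy = 0.000000, Gamma_yyy = 0.174232; k1 = (1.061525, -0.789213, 0.480258, -0.280684)
  k2: at (x, y) = (-0.343639, 0.133407), (dx/dtau, dy/dtau) = (1.085538, -0.803247); Gamma_xxx = -0.175740, Gamma_xxy = 0.000000, Gamma_xyy = -0.200088, Gamma_yxx = 0.087100, Gamma_yxy = 0.000000, Gamma_yyy = 0.099168; k2 = (1.085538, -0.803247, 0.336189, -0.166622)
  k3: at (x, y) = (-0.342439, 0.132705), (dx/dtau, dy/dtau) = (1.078335, -0.797544); Gamma_xxx = -0.174001, Gamma_xxy = 0.000000, Gamma_xyy = -0.198136, Gamma_yxx = 0.086031, Gamma_yxy = 0.000000, Gamma_yyy = 0.097964; k3 = (1.078335, -0.797544, 0.328360, -0.162350)
  k4: at (x, y) = (-0.288882, 0.093113), (dx/dtau, dy/dtau) = (1.094361, -0.805448); Gamma_xxx = -0.106595, Gamma_xxy = 0.000000, Gamma_xyy = -0.111838, Gamma_yxx = 0.038798, Gamma_yxy = 0.000000, Gamma_yyy = 0.040706; k4 = (1.094361, -0.805448, 0.200215, -0.072873)
  Y <- Y + (h/6)(k1 + 2k2 + 2k3 + k4): x = -0.2887, y = 0.0929, dx/dtau = 1.0950, dy/dtau = -0.8061


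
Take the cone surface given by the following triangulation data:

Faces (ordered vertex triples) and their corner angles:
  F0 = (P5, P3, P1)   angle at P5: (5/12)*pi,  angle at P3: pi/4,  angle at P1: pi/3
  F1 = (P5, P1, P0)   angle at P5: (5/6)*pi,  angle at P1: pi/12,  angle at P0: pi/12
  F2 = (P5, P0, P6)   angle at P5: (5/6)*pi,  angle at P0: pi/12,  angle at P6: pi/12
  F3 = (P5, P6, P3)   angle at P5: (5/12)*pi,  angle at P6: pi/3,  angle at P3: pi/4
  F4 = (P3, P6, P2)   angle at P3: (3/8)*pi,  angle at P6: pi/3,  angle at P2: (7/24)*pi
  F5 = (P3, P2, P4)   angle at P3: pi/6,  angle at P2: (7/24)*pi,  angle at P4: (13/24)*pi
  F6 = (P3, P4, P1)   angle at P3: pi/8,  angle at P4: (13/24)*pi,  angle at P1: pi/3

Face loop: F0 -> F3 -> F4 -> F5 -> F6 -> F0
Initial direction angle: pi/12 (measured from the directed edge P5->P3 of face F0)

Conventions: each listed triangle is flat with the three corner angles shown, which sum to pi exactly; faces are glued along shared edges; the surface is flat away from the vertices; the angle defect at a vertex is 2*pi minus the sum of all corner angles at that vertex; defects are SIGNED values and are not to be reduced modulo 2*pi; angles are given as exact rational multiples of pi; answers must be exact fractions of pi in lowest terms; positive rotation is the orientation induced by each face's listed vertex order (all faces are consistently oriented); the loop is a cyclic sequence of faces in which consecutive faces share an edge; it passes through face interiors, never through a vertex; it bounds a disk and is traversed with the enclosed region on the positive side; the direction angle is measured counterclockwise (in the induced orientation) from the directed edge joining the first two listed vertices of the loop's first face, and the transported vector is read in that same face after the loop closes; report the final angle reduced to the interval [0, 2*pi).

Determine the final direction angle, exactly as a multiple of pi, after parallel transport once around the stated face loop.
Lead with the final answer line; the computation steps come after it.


Answer: final direction angle = (11/12)*pi

enclosed vertex P3: corner angles sum to (7/6)*pi, defect = 2*pi - (7/6)*pi = (5/6)*pi
the rotation equals the total enclosed defect, so the final angle is initial + defects (mod 2*pi)
final angle = pi/12 + (5/6)*pi = (11/12)*pi (mod 2*pi)


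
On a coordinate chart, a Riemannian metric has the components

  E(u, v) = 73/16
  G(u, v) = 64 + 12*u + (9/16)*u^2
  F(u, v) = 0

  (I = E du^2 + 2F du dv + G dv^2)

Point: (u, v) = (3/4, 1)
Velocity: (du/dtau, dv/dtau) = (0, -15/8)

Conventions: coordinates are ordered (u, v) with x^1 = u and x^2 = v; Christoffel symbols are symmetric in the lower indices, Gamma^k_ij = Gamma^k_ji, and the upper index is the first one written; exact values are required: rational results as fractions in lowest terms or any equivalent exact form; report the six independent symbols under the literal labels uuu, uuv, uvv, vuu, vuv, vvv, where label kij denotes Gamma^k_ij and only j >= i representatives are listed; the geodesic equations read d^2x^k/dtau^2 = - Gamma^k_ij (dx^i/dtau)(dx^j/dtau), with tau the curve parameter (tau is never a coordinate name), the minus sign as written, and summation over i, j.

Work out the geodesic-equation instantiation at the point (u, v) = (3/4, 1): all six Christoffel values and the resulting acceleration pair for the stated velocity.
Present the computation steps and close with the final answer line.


E = 73/16, F = 0, G = 18769/256 at the point
E_u = 0, E_v = 0, F_u = 0, F_v = 0, G_u = 411/32, G_v = 0
EG - F^2 = 1370137/4096;  g^inv = (4096/1370137) * [[18769/256, 0], [0, 73/16]]
first-kind symbols [ij,l] = (1/2)(d_i g_jl + d_j g_il - d_l g_ij): [uu,u] = E_u/2 = 0, [uu,v] = F_u - E_v/2 = 0, [uv,u] = E_v/2 = 0, [uv,v] = G_u/2 = 411/64, [vv,u] = F_v - G_u/2 = -411/64, [vv,v] = G_v/2 = 0
Gamma^u_ij = (G*[ij,u] - F*[ij,v])/(EG - F^2), Gamma^v_ij = (E*[ij,v] - F*[ij,u])/(EG - F^2)
Gamma_uuu = 0, Gamma_uuv = 0, Gamma_uvv = -411/292, Gamma_vuu = 0, Gamma_vuv = 12/137, Gamma_vvv = 0
d^2u/dtau^2 = -(Gamma_uuu*(0)^2 + 2*Gamma_uuv*(0)*(-15/8) + Gamma_uvv*(-15/8)^2) = 92475/18688
d^2v/dtau^2 = -(Gamma_vuu*(0)^2 + 2*Gamma_vuv*(0)*(-15/8) + Gamma_vvv*(-15/8)^2) = 0

Answer: Gamma_uuu = 0, Gamma_uuv = 0, Gamma_uvv = -411/292, Gamma_vuu = 0, Gamma_vuv = 12/137, Gamma_vvv = 0; accelerations (d^2u/dtau^2, d^2v/dtau^2) = (92475/18688, 0)


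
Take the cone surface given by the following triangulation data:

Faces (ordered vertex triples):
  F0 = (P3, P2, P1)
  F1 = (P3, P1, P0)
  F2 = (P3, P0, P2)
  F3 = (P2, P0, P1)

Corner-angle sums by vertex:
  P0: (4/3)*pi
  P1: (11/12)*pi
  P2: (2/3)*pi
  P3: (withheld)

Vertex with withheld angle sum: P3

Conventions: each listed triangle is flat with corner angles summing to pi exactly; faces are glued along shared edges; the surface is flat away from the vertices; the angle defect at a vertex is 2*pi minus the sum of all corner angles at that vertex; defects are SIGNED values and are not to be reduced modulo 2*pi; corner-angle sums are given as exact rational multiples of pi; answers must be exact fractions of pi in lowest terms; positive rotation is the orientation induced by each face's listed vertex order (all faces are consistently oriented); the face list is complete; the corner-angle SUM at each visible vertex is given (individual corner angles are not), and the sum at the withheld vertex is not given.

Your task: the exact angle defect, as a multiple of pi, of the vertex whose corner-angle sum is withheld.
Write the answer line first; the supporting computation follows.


Answer: defect(P3) = (11/12)*pi

V = 4, E = 6, F = 4; chi = V - E + F = 2
Gauss-Bonnet: total defect = 2*pi*chi = 4*pi; visible defects sum to (37/12)*pi
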